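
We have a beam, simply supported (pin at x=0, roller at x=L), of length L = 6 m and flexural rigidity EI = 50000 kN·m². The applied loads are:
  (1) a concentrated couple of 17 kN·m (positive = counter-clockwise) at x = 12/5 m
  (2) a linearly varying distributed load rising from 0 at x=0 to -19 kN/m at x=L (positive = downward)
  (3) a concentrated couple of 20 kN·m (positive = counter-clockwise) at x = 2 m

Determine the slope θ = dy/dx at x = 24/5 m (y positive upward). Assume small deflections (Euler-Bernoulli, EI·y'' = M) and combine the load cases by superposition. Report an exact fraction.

Load 1 — applied couple M₀=17 kN·m at a=12/5 m (b=L-a=18/5):
  θ_1 = (M₀x²/(2L)-M₀(x-a)+C₁)/EI  [x>a] with C₁=M₀(3b²-L²)/(6L)=34/25 = (17·(24/5)²/(2·6)-17·((24/5)-(12/5))+(34/25))/50000 = -17/125000 rad
Load 2 — triangular load w₀=-19 kN/m (0→w₀ over full span):
  θ_2 = -w₀(7L⁴-30L²x²+15x⁴)/(360LEI) = -(-19)·(7·6⁴-30·6²·(24/5)²+15·(24/5)⁴)/(360·6·50000) = -43149/31250000 rad
Load 3 — applied couple M₀=20 kN·m at a=2 m (b=L-a=4):
  θ_3 = (M₀x²/(2L)-M₀(x-a)+C₁)/EI  [x>a] with C₁=M₀(3b²-L²)/(6L)=20/3 = (20·(24/5)²/(2·6)-20·((24/5)-2)+(20/3))/50000 = -41/187500 rad
Superposition: θ = Σ θ_i = -162697/93750000 rad ≈ -0.001735 rad

θ(24/5) = -162697/93750000 rad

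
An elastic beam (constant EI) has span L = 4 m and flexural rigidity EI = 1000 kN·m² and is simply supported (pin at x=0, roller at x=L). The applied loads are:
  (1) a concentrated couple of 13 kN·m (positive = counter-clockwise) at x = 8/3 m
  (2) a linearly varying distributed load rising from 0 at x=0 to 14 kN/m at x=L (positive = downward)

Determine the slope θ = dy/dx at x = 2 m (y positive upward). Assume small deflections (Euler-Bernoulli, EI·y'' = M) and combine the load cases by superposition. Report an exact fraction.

Load 1 — applied couple M₀=13 kN·m at a=8/3 m (b=L-a=4/3):
  θ_1 = (M₀x²/(2L)+C₁)/EI  [x≤a] with C₁=M₀(3b²-L²)/(6L)=-52/9 = (13·2²/(2·4)+(-52/9))/1000 = 13/18000 rad
Load 2 — triangular load w₀=14 kN/m (0→w₀ over full span):
  θ_2 = -w₀(7L⁴-30L²x²+15x⁴)/(360LEI) = -14·(7·4⁴-30·4²·2²+15·2⁴)/(360·4·1000) = -49/45000 rad
Superposition: θ = Σ θ_i = -11/30000 rad ≈ -0.000367 rad

θ(2) = -11/30000 rad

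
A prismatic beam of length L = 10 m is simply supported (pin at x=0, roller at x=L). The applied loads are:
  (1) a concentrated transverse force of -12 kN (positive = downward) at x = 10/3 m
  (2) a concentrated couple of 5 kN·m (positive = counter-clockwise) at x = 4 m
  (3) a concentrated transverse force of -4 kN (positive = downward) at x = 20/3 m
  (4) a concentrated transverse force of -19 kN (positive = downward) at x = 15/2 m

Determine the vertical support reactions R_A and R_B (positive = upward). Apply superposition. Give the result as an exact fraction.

R_A = -163/12 kN, R_B = -257/12 kN

Load 1 — point force P=-12 kN at a=10/3 m (b=L-a=20/3):
  R_A = Pb/L = (-12)·(20/3)/10 = -8 kN
  R_B = Pa/L = (-12)·(10/3)/10 = -4 kN
Load 2 — applied couple M₀=5 kN·m at a=4 m (b=L-a=6):
  R_A = M₀/L = 5/10 = 1/2 kN
  R_B = -M₀/L = -5/10 = -1/2 kN
Load 3 — point force P=-4 kN at a=20/3 m (b=L-a=10/3):
  R_A = Pb/L = (-4)·(10/3)/10 = -4/3 kN
  R_B = Pa/L = (-4)·(20/3)/10 = -8/3 kN
Load 4 — point force P=-19 kN at a=15/2 m (b=L-a=5/2):
  R_A = Pb/L = (-19)·(5/2)/10 = -19/4 kN
  R_B = Pa/L = (-19)·(15/2)/10 = -57/4 kN
Superposition: R_A = -163/12 kN, R_B = -257/12 kN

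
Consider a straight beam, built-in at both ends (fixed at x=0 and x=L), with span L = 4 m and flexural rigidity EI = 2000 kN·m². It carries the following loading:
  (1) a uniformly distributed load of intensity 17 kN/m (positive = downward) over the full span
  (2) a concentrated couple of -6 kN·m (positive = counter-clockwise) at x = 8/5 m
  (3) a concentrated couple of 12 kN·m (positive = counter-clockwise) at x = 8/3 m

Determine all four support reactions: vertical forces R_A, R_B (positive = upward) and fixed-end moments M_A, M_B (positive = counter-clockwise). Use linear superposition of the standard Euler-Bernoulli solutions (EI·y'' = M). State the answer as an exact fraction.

R_A = 896/25 kN, M_A = 1946/75 kN·m, R_B = 804/25 kN, M_B = -1844/75 kN·m

Load 1 — uniform load w=17 kN/m over full span:
  R_A = wL/2 = 17·4/2 = 34 kN
  M_A = wL²/12 = 17·4²/12 = 68/3 kN·m
  R_B = wL/2 = 17·4/2 = 34 kN
  M_B = -wL²/12 = -17·4²/12 = -68/3 kN·m
Load 2 — applied couple M₀=-6 kN·m at a=8/5 m (b=L-a=12/5):
  R_A = 6M₀ab/L³ = 6·(-6)·(8/5)·(12/5)/4³ = -54/25 kN
  M_A = M₀b(2a-b)/L² = (-6)·(12/5)·(2·(8/5)-(12/5))/4² = -18/25 kN·m
  R_B = -6M₀ab/L³ = -6·(-6)·(8/5)·(12/5)/4³ = 54/25 kN
  M_B = M₀a(2b-a)/L² = (-6)·(8/5)·(2·(12/5)-(8/5))/4² = -48/25 kN·m
Load 3 — applied couple M₀=12 kN·m at a=8/3 m (b=L-a=4/3):
  R_A = 6M₀ab/L³ = 6·12·(8/3)·(4/3)/4³ = 4 kN
  M_A = M₀b(2a-b)/L² = 12·(4/3)·(2·(8/3)-(4/3))/4² = 4 kN·m
  R_B = -6M₀ab/L³ = -6·12·(8/3)·(4/3)/4³ = -4 kN
  M_B = M₀a(2b-a)/L² = 12·(8/3)·(2·(4/3)-(8/3))/4² = 0 kN·m
Superposition: R_A = 896/25 kN, M_A = 1946/75 kN·m, R_B = 804/25 kN, M_B = -1844/75 kN·m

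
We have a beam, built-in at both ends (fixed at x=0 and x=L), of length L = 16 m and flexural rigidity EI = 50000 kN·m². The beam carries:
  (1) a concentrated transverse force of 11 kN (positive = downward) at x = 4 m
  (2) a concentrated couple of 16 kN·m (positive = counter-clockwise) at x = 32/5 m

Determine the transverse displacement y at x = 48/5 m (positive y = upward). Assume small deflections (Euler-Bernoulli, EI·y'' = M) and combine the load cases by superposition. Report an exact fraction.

Load 1 — point force P=11 kN at a=4 m (b=L-a=12):
  y_1 = -Pa²(L-x)²(3bL-(3b+a)(L-x))/(6L³EI)  [x>a] = -11·4²·(16-(48/5))²·(3·12·16-(3·12+4)·(16-(48/5)))/(6·16³·50000) = -88/46875 m
Load 2 — applied couple M₀=16 kN·m at a=32/5 m (b=L-a=48/5):
  y_2 = (R_Ax³/6 - M_Ax²/2 - M₀(x-a)²/2)/EI  [x>a] with R_A=36/25, M_A=48/25 = ((36/25)·(48/5)³/6 - (48/25)·(48/5)²/2 - 16·((48/5)-(32/5))²/2)/50000 = 8192/9765625 m
Superposition: y = Σ y_i = -30424/29296875 m ≈ -0.001038 m

y(48/5) = -30424/29296875 m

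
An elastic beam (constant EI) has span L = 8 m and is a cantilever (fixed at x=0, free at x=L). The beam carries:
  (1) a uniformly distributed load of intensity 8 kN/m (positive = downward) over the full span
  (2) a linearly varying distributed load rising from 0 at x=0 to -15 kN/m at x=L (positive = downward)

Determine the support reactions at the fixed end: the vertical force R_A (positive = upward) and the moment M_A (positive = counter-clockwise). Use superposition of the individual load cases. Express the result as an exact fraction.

Load 1 — uniform load w=8 kN/m over full span:
  R_A = wL = 8·8 = 64 kN
  M_A = wL²/2 = 8·8²/2 = 256 kN·m
Load 2 — triangular load w₀=-15 kN/m (0→w₀ over full span):
  R_A = w₀L/2 = (-15)·8/2 = -60 kN
  M_A = w₀L²/3 = (-15)·8²/3 = -320 kN·m
Superposition: R_A = 4 kN, M_A = -64 kN·m

R_A = 4 kN, M_A = -64 kN·m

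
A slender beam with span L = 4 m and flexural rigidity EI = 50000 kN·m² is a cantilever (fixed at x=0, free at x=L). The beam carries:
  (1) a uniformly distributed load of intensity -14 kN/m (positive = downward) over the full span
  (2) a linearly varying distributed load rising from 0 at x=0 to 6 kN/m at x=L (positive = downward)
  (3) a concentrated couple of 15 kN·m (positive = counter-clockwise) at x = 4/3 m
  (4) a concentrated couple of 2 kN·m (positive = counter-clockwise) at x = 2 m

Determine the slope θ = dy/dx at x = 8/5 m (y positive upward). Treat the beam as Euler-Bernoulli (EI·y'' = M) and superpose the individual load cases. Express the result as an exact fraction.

θ(8/5) = 48763/23437500 rad

Load 1 — uniform load w=-14 kN/m over full span:
  θ_1 = -wx(x²-3Lx+3L²)/(6EI) = -(-14)·(8/5)·((8/5)²-3·4·(8/5)+3·4²)/(6·50000) = 2744/1171875 rad
Load 2 — triangular load w₀=6 kN/m (0→w₀ over full span):
  θ_2 = (w₀Lx²/4-w₀L²x/3-w₀x⁴/(24L))/EI = (6·4·(8/5)²/4-6·4²·(8/5)/3-6·(8/5)⁴/(24·4))/50000 = -1416/1953125 rad
Load 3 — applied couple M₀=15 kN·m at a=4/3 m (b=L-a=8/3):
  θ_3 = M₀a/EI  [x>a] = 15·(4/3)/50000 = 1/2500 rad
Load 4 — applied couple M₀=2 kN·m at a=2 m (b=L-a=2):
  θ_4 = M₀x/EI  [x≤a] = 2·(8/5)/50000 = 1/15625 rad
Superposition: θ = Σ θ_i = 48763/23437500 rad ≈ 0.002081 rad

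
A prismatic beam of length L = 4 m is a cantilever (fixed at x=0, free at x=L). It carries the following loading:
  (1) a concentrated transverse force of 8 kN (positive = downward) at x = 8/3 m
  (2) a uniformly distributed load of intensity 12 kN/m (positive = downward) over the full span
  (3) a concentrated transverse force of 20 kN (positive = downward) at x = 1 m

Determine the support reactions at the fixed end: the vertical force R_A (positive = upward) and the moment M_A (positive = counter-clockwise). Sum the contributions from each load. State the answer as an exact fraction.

R_A = 76 kN, M_A = 412/3 kN·m

Load 1 — point force P=8 kN at a=8/3 m (b=L-a=4/3):
  R_A = P = 8 kN
  M_A = Pa = 8·(8/3) = 64/3 kN·m
Load 2 — uniform load w=12 kN/m over full span:
  R_A = wL = 12·4 = 48 kN
  M_A = wL²/2 = 12·4²/2 = 96 kN·m
Load 3 — point force P=20 kN at a=1 m (b=L-a=3):
  R_A = P = 20 kN
  M_A = Pa = 20·1 = 20 kN·m
Superposition: R_A = 76 kN, M_A = 412/3 kN·m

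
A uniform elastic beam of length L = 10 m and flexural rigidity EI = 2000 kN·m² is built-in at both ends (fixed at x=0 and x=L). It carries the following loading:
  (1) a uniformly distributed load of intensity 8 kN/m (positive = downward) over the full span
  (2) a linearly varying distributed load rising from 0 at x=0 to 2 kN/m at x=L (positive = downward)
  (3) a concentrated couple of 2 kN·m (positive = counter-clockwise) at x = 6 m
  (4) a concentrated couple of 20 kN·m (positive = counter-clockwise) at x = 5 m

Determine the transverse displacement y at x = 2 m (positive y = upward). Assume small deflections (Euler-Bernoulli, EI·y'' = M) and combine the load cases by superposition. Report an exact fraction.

Load 1 — uniform load w=8 kN/m over full span:
  y_1 = -wx²(L-x)²/(24EI) = -8·2²·(10-2)²/(24·2000) = -16/375 m
Load 2 — triangular load w₀=2 kN/m (0→w₀ over full span):
  y_2 = -w₀x²(L-x)²(x+2L)/(120LEI) = -2·2²·(10-2)²·(2+2·10)/(120·10·2000) = -44/9375 m
Load 3 — applied couple M₀=2 kN·m at a=6 m (b=L-a=4):
  y_3 = (R_Ax³/6 - M_Ax²/2)/EI  [x≤a] with R_A=36/125, M_A=16/25 = ((36/125)·2³/6 - (16/25)·2²/2)/2000 = -7/15625 m
Load 4 — applied couple M₀=20 kN·m at a=5 m (b=L-a=5):
  y_4 = (R_Ax³/6 - M_Ax²/2)/EI  [x≤a] with R_A=3, M_A=5 = (3·2³/6 - 5·2²/2)/2000 = -3/1000 m
Superposition: y = Σ y_i = -6351/125000 m ≈ -0.050808 m

y(2) = -6351/125000 m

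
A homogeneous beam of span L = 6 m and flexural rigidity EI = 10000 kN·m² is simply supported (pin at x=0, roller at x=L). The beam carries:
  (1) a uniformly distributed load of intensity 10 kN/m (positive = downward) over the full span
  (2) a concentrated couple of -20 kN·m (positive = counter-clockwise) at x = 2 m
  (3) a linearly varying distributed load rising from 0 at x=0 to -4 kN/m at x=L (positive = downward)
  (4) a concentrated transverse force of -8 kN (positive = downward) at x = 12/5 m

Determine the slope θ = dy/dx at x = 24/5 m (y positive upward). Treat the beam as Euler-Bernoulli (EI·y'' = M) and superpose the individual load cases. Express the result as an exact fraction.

θ(24/5) = 50489/9375000 rad

Load 1 — uniform load w=10 kN/m over full span:
  θ_1 = -w(L³-6Lx²+4x³)/(24EI) = -10·(6³-6·6·(24/5)²+4·(24/5)³)/(24·10000) = 891/125000 rad
Load 2 — applied couple M₀=-20 kN·m at a=2 m (b=L-a=4):
  θ_2 = (M₀x²/(2L)-M₀(x-a)+C₁)/EI  [x>a] with C₁=M₀(3b²-L²)/(6L)=-20/3 = ((-20)·(24/5)²/(2·6)-(-20)·((24/5)-2)+(-20/3))/10000 = 41/37500 rad
Load 3 — triangular load w₀=-4 kN/m (0→w₀ over full span):
  θ_3 = -w₀(7L⁴-30L²x²+15x⁴)/(360LEI) = -(-4)·(7·6⁴-30·6²·(24/5)²+15·(24/5)⁴)/(360·6·10000) = -2271/1562500 rad
Load 4 — point force P=-8 kN at a=12/5 m (b=L-a=18/5):
  θ_4 = -Pa(2L²-6Lx+3x²+a²)/(6LEI)  [x>a] = -(-8)·(12/5)·(2·6²-6·6·(24/5)+3·(24/5)²+(12/5)²)/(6·6·10000) = -108/78125 rad
Superposition: θ = Σ θ_i = 50489/9375000 rad ≈ 0.005385 rad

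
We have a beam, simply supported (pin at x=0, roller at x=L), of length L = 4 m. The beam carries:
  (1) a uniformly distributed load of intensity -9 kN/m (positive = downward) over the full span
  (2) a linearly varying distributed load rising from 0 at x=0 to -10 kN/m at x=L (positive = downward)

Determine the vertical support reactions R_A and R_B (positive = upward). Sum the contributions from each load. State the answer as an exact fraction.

R_A = -74/3 kN, R_B = -94/3 kN

Load 1 — uniform load w=-9 kN/m over full span:
  R_A = wL/2 = (-9)·4/2 = -18 kN
  R_B = wL/2 = (-9)·4/2 = -18 kN
Load 2 — triangular load w₀=-10 kN/m (0→w₀ over full span):
  R_A = w₀L/6 = (-10)·4/6 = -20/3 kN
  R_B = w₀L/3 = (-10)·4/3 = -40/3 kN
Superposition: R_A = -74/3 kN, R_B = -94/3 kN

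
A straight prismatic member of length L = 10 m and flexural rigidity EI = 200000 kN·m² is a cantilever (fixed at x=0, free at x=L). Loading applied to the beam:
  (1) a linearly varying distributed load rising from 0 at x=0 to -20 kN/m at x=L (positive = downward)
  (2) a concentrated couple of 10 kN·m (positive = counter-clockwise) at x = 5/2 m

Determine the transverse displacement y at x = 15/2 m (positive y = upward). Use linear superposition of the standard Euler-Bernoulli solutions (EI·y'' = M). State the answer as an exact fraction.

Load 1 — triangular load w₀=-20 kN/m (0→w₀ over full span):
  y_1 = (w₀Lx³/12-w₀L²x²/6-w₀x⁵/(120L))/EI = ((-20)·10·(15/2)³/12-(-20)·10²·(15/2)²/6-(-20)·(15/2)⁵/(120·10))/200000 = 2481/40960 m
Load 2 — applied couple M₀=10 kN·m at a=5/2 m (b=L-a=15/2):
  y_2 = M₀a(2x-a)/(2EI)  [x>a] = 10·(5/2)·(2·(15/2)-(5/2))/(2·200000) = 1/1280 m
Superposition: y = Σ y_i = 2513/40960 m ≈ 0.061353 m

y(15/2) = 2513/40960 m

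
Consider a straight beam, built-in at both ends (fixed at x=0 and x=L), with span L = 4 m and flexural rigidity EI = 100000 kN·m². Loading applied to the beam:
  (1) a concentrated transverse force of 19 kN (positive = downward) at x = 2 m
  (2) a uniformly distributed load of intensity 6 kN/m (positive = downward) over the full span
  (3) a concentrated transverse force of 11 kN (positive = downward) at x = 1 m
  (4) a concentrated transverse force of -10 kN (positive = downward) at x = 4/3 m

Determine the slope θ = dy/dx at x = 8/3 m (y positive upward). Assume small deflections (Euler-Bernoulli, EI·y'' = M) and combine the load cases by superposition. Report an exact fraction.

Load 1 — point force P=19 kN at a=2 m (b=L-a=2):
  θ_1 = Pa²(L-x)(2bL-(3b+a)(L-x))/(2L³EI)  [x>a] = 19·2²·(4-(8/3))·(2·2·4-(3·2+2)·(4-(8/3)))/(2·4³·100000) = 19/450000 rad
Load 2 — uniform load w=6 kN/m over full span:
  θ_2 = -wx(L-x)(L-2x)/(12EI) = -6·(8/3)·(4-(8/3))·(4-2·(8/3))/(12·100000) = 2/84375 rad
Load 3 — point force P=11 kN at a=1 m (b=L-a=3):
  θ_3 = Pa²(L-x)(2bL-(3b+a)(L-x))/(2L³EI)  [x>a] = 11·1²·(4-(8/3))·(2·3·4-(3·3+1)·(4-(8/3)))/(2·4³·100000) = 11/900000 rad
Load 4 — point force P=-10 kN at a=4/3 m (b=L-a=8/3):
  θ_4 = Pa²(L-x)(2bL-(3b+a)(L-x))/(2L³EI)  [x>a] = (-10)·(4/3)²·(4-(8/3))·(2·(8/3)·4-(3·(8/3)+(4/3))·(4-(8/3)))/(2·4³·100000) = -1/60750 rad
Superposition: θ = Σ θ_i = 1499/24300000 rad ≈ 0.000062 rad

θ(8/3) = 1499/24300000 rad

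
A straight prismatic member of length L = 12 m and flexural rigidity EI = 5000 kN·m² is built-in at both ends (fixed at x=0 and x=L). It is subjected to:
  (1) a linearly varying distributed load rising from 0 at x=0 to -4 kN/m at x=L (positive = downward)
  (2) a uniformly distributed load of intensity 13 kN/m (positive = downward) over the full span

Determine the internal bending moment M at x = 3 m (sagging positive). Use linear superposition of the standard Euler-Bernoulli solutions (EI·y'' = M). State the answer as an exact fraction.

Load 1 — triangular load w₀=-4 kN/m (0→w₀ over full span):
  M_1 = 3w₀Lx/20 - w₀L²/30 - w₀x³/(6L) = 3·(-4)·12·3/20 - (-4)·12²/30 - (-4)·3³/(6·12) = -9/10 kN·m
Load 2 — uniform load w=13 kN/m over full span:
  M_2 = wLx/2 - wL²/12 - wx²/2 = 13·12·3/2 - 13·12²/12 - 13·3²/2 = 39/2 kN·m
Superposition: M = Σ M_i = 93/5 kN·m ≈ 18.600000 kN·m

M(3) = 93/5 kN·m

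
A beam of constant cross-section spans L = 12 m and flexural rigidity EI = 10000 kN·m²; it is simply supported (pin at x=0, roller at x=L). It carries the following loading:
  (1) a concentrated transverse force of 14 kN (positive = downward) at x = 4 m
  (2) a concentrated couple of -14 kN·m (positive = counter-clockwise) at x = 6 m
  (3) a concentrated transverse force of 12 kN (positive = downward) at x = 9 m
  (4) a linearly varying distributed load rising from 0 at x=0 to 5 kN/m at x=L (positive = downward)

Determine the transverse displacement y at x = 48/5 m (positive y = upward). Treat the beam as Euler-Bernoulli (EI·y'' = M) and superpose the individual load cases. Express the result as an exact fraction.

y(48/5) = -4076779/46875000 m

Load 1 — point force P=14 kN at a=4 m (b=L-a=8):
  y_1 = -Pa(L-x)(2Lx-a²-x²)/(6LEI)  [x>a] = -14·4·(12-(48/5))·(2·12·(48/5)-4²-(48/5)²)/(6·12·10000) = -5348/234375 m
Load 2 — applied couple M₀=-14 kN·m at a=6 m (b=L-a=6):
  y_2 = (M₀x³/(6L)-M₀(x-a)²/2+C₁x)/EI  [x>a] with C₁=M₀(3b²-L²)/(6L)=7 = ((-14)·(48/5)³/(6·12)-(-14)·((48/5)-6)²/2+7·(48/5))/10000 = -441/312500 m
Load 3 — point force P=12 kN at a=9 m (b=L-a=3):
  y_3 = -Pa(L-x)(2Lx-a²-x²)/(6LEI)  [x>a] = -12·9·(12-(48/5))·(2·12·(48/5)-9²-(48/5)²)/(6·12·10000) = -12879/625000 m
Load 4 — triangular load w₀=5 kN/m (0→w₀ over full span):
  y_4 = -w₀x(7L⁴-10L²x²+3x⁴)/(360LEI) = -5·(48/5)·(7·12⁴-10·12²·(48/5)²+3·(48/5)⁴)/(360·12·10000) = -82296/1953125 m
Superposition: y = Σ y_i = -4076779/46875000 m ≈ -0.086971 m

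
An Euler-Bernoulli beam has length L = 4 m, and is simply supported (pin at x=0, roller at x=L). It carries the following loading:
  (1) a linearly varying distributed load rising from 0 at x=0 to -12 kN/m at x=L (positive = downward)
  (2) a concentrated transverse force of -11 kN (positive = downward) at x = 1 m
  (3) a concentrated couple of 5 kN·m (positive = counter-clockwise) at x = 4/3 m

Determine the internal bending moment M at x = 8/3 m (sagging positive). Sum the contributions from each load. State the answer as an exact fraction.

M(8/3) = -464/27 kN·m

Load 1 — triangular load w₀=-12 kN/m (0→w₀ over full span):
  M_1 = w₀Lx/6 - w₀x³/(6L) = (-12)·4·(8/3)/6 - (-12)·(8/3)³/(6·4) = -320/27 kN·m
Load 2 — point force P=-11 kN at a=1 m (b=L-a=3):
  M_2 = Pa(L-x)/L  [x>a] = (-11)·1·(4-(8/3))/4 = -11/3 kN·m
Load 3 — applied couple M₀=5 kN·m at a=4/3 m (b=L-a=8/3):
  M_3 = M₀x/L - M₀  [x>a] = 5·(8/3)/4 - 5 = -5/3 kN·m
Superposition: M = Σ M_i = -464/27 kN·m ≈ -17.185185 kN·m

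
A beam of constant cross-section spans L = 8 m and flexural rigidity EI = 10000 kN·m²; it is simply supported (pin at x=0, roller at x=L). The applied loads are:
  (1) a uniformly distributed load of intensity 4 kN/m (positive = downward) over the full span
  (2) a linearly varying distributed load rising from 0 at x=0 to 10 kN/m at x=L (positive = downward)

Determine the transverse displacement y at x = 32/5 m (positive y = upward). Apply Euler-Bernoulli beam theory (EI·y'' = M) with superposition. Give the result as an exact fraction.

y(32/5) = -171776/5859375 m

Load 1 — uniform load w=4 kN/m over full span:
  y_1 = -wx(L³-2Lx²+x³)/(24EI) = -4·(32/5)·(8³-2·8·(32/5)²+(32/5)³)/(24·10000) = -14848/1171875 m
Load 2 — triangular load w₀=10 kN/m (0→w₀ over full span):
  y_2 = -w₀x(7L⁴-10L²x²+3x⁴)/(360LEI) = -10·(32/5)·(7·8⁴-10·8²·(32/5)²+3·(32/5)⁴)/(360·8·10000) = -32512/1953125 m
Superposition: y = Σ y_i = -171776/5859375 m ≈ -0.029316 m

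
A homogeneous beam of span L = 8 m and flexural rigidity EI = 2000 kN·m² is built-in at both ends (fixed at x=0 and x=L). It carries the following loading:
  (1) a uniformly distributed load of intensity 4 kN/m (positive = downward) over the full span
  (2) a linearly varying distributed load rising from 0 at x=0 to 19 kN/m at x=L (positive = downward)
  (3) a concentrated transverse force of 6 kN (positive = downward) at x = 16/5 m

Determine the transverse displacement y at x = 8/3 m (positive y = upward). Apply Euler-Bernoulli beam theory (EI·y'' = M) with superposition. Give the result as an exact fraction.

Load 1 — uniform load w=4 kN/m over full span:
  y_1 = -wx²(L-x)²/(24EI) = -4·(8/3)²·(8-(8/3))²/(24·2000) = -512/30375 m
Load 2 — triangular load w₀=19 kN/m (0→w₀ over full span):
  y_2 = -w₀x²(L-x)²(x+2L)/(120LEI) = -19·(8/3)²·(8-(8/3))²·((8/3)+2·8)/(120·8·2000) = -17024/455625 m
Load 3 — point force P=6 kN at a=16/5 m (b=L-a=24/5):
  y_3 = -Pb²x²(3aL-(3a+b)x)/(6L³EI)  [x≤a] = -6·(24/5)²·(8/3)²·(3·(16/5)·8-(3·(16/5)+(24/5))·(8/3))/(6·8³·2000) = -96/15625 m
Superposition: y = Σ y_i = -687584/11390625 m ≈ -0.060364 m

y(8/3) = -687584/11390625 m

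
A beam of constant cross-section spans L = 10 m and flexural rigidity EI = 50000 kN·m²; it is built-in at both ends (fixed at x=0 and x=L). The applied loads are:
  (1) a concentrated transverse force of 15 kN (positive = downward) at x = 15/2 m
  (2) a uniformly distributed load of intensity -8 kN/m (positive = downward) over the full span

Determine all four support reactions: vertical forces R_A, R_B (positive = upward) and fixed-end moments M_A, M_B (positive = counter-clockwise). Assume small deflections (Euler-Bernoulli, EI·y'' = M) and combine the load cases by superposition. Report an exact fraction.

R_A = -1205/32 kN, M_A = -5725/96 kN·m, R_B = -875/32 kN, M_B = 4375/96 kN·m

Load 1 — point force P=15 kN at a=15/2 m (b=L-a=5/2):
  R_A = Pb²(3a+b)/L³ = 15·(5/2)²·(3·(15/2)+(5/2))/10³ = 75/32 kN
  M_A = Pab²/L² = 15·(15/2)·(5/2)²/10² = 225/32 kN·m
  R_B = Pa²(a+3b)/L³ = 15·(15/2)²·((15/2)+3·(5/2))/10³ = 405/32 kN
  M_B = -Pa²b/L² = -15·(15/2)²·(5/2)/10² = -675/32 kN·m
Load 2 — uniform load w=-8 kN/m over full span:
  R_A = wL/2 = (-8)·10/2 = -40 kN
  M_A = wL²/12 = (-8)·10²/12 = -200/3 kN·m
  R_B = wL/2 = (-8)·10/2 = -40 kN
  M_B = -wL²/12 = -(-8)·10²/12 = 200/3 kN·m
Superposition: R_A = -1205/32 kN, M_A = -5725/96 kN·m, R_B = -875/32 kN, M_B = 4375/96 kN·m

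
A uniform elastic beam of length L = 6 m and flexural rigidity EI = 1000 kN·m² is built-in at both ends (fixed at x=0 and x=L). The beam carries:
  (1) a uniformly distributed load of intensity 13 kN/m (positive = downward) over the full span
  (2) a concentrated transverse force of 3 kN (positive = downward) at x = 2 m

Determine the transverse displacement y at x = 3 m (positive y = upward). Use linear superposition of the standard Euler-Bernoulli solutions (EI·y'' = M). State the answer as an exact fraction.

Load 1 — uniform load w=13 kN/m over full span:
  y_1 = -wx²(L-x)²/(24EI) = -13·3²·(6-3)²/(24·1000) = -351/8000 m
Load 2 — point force P=3 kN at a=2 m (b=L-a=4):
  y_2 = -Pa²(L-x)²(3bL-(3b+a)(L-x))/(6L³EI)  [x>a] = -3·2²·(6-3)²·(3·4·6-(3·4+2)·(6-3))/(6·6³·1000) = -1/400 m
Superposition: y = Σ y_i = -371/8000 m ≈ -0.046375 m

y(3) = -371/8000 m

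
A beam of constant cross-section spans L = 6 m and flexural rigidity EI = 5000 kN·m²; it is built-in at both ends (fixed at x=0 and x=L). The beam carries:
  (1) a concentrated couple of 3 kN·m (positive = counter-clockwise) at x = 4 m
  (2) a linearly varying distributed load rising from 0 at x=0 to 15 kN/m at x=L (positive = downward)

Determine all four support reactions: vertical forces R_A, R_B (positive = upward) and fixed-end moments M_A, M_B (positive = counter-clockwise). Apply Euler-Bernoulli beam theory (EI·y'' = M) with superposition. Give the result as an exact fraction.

Load 1 — applied couple M₀=3 kN·m at a=4 m (b=L-a=2):
  R_A = 6M₀ab/L³ = 6·3·4·2/6³ = 2/3 kN
  M_A = M₀b(2a-b)/L² = 3·2·(2·4-2)/6² = 1 kN·m
  R_B = -6M₀ab/L³ = -6·3·4·2/6³ = -2/3 kN
  M_B = M₀a(2b-a)/L² = 3·4·(2·2-4)/6² = 0 kN·m
Load 2 — triangular load w₀=15 kN/m (0→w₀ over full span):
  R_A = 3w₀L/20 = 3·15·6/20 = 27/2 kN
  M_A = w₀L²/30 = 15·6²/30 = 18 kN·m
  R_B = 7w₀L/20 = 7·15·6/20 = 63/2 kN
  M_B = -w₀L²/20 = -15·6²/20 = -27 kN·m
Superposition: R_A = 85/6 kN, M_A = 19 kN·m, R_B = 185/6 kN, M_B = -27 kN·m

R_A = 85/6 kN, M_A = 19 kN·m, R_B = 185/6 kN, M_B = -27 kN·m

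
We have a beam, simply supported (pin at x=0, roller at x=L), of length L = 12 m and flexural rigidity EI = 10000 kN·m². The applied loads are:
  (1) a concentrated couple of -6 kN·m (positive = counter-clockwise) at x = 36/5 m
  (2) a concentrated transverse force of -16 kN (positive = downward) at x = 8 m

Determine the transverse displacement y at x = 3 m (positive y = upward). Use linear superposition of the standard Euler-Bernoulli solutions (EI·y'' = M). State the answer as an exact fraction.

Load 1 — applied couple M₀=-6 kN·m at a=36/5 m (b=L-a=24/5):
  y_1 = (M₀x³/(6L)+C₁x)/EI  [x≤a] with C₁=M₀(3b²-L²)/(6L)=156/25 = ((-6)·3³/(6·12)+(156/25)·3)/10000 = 1647/1000000 m
Load 2 — point force P=-16 kN at a=8 m (b=L-a=4):
  y_2 = -Pbx(L²-b²-x²)/(6LEI)  [x≤a] = -(-16)·4·3·(12²-4²-3²)/(6·12·10000) = 119/3750 m
Superposition: y = Σ y_i = 100141/3000000 m ≈ 0.033380 m

y(3) = 100141/3000000 m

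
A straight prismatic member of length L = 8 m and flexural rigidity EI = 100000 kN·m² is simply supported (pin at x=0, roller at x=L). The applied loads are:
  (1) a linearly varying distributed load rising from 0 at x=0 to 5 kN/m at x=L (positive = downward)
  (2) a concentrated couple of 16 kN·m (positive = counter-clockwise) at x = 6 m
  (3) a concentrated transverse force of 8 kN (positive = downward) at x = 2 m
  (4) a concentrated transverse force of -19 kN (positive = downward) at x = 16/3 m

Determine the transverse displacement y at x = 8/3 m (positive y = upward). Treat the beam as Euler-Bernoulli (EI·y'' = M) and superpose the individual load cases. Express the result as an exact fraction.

Load 1 — triangular load w₀=5 kN/m (0→w₀ over full span):
  y_1 = -w₀x(7L⁴-10L²x²+3x⁴)/(360LEI) = -5·(8/3)·(7·8⁴-10·8²·(8/3)²+3·(8/3)⁴)/(360·8·100000) = -512/455625 m
Load 2 — applied couple M₀=16 kN·m at a=6 m (b=L-a=2):
  y_2 = (M₀x³/(6L)+C₁x)/EI  [x≤a] with C₁=M₀(3b²-L²)/(6L)=-52/3 = (16·(8/3)³/(6·8)+(-52/3)·(8/3))/100000 = -101/253125 m
Load 3 — point force P=8 kN at a=2 m (b=L-a=6):
  y_3 = -Pa(L-x)(2Lx-a²-x²)/(6LEI)  [x>a] = -8·2·(8-(8/3))·(2·8·(8/3)-2²-(8/3)²)/(6·8·100000) = -142/253125 m
Load 4 — point force P=-19 kN at a=16/3 m (b=L-a=8/3):
  y_4 = -Pbx(L²-b²-x²)/(6LEI)  [x≤a] = -(-19)·(8/3)·(8/3)·(8²-(8/3)²-(8/3)²)/(6·8·100000) = 1064/759375 m
Superposition: y = Σ y_i = -311/455625 m ≈ -0.000683 m

y(8/3) = -311/455625 m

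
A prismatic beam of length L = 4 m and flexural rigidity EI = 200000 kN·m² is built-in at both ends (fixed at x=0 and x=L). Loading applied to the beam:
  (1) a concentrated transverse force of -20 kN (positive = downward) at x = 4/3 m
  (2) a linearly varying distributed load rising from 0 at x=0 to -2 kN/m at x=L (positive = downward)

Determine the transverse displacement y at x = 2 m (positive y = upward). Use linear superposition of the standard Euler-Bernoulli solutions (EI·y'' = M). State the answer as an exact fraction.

Load 1 — point force P=-20 kN at a=4/3 m (b=L-a=8/3):
  y_1 = -Pa²(L-x)²(3bL-(3b+a)(L-x))/(6L³EI)  [x>a] = -(-20)·(4/3)²·(4-2)²·(3·(8/3)·4-(3·(8/3)+(4/3))·(4-2))/(6·4³·200000) = 1/40500 m
Load 2 — triangular load w₀=-2 kN/m (0→w₀ over full span):
  y_2 = -w₀x²(L-x)²(x+2L)/(120LEI) = -(-2)·2²·(4-2)²·(2+2·4)/(120·4·200000) = 1/300000 m
Superposition: y = Σ y_i = 227/8100000 m ≈ 0.000028 m

y(2) = 227/8100000 m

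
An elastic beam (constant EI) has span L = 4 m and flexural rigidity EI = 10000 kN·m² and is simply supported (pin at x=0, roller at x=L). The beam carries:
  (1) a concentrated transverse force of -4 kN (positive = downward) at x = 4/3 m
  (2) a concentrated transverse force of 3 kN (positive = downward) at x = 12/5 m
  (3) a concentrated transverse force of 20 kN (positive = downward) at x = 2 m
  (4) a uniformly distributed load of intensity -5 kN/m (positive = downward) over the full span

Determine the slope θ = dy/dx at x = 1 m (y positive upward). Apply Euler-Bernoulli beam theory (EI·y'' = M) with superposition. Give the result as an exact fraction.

Load 1 — point force P=-4 kN at a=4/3 m (b=L-a=8/3):
  θ_1 = -Pb(L²-b²-3x²)/(6LEI)  [x≤a] = -(-4)·(8/3)·(4²-(8/3)²-3·1²)/(6·4·10000) = 53/202500 rad
Load 2 — point force P=3 kN at a=12/5 m (b=L-a=8/5):
  θ_2 = -Pb(L²-b²-3x²)/(6LEI)  [x≤a] = -3·(8/5)·(4²-(8/5)²-3·1²)/(6·4·10000) = -261/1250000 rad
Load 3 — point force P=20 kN at a=2 m (b=L-a=2):
  θ_3 = -Pb(L²-b²-3x²)/(6LEI)  [x≤a] = -20·2·(4²-2²-3·1²)/(6·4·10000) = -3/2000 rad
Load 4 — uniform load w=-5 kN/m over full span:
  θ_4 = -w(L³-6Lx²+4x³)/(24EI) = -(-5)·(4³-6·4·1²+4·1³)/(24·10000) = 11/12000 rad
Superposition: θ = Σ θ_i = -107407/202500000 rad ≈ -0.000530 rad

θ(1) = -107407/202500000 rad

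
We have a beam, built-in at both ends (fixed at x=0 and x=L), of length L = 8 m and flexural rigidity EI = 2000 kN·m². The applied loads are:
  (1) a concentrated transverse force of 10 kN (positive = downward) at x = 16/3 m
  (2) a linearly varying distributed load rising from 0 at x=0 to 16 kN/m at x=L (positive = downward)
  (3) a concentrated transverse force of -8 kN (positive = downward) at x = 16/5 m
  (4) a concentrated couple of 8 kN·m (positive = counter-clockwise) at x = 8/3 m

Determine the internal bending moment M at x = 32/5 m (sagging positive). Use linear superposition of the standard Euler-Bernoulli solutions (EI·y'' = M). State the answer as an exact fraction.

M(32/5) = 6632/1875 kN·m

Load 1 — point force P=10 kN at a=16/3 m (b=L-a=8/3):
  M_1 = Pa²(a+3b)(L-x)/L³ - Pa²b/L²  [x>a] = 10·(16/3)²·((16/3)+3·(8/3))·(8-(32/5))/8³ - 10·(16/3)²·(8/3)/8² = 0 kN·m
Load 2 — triangular load w₀=16 kN/m (0→w₀ over full span):
  M_2 = 3w₀Lx/20 - w₀L²/30 - w₀x³/(6L) = 3·16·8·(32/5)/20 - 16·8²/30 - 16·(32/5)³/(6·8) = 512/375 kN·m
Load 3 — point force P=-8 kN at a=16/5 m (b=L-a=24/5):
  M_3 = Pa²(a+3b)(L-x)/L³ - Pa²b/L²  [x>a] = (-8)·(16/5)²·((16/5)+3·(24/5))·(8-(32/5))/8³ - (-8)·(16/5)²·(24/5)/8² = 1024/625 kN·m
Load 4 — applied couple M₀=8 kN·m at a=8/3 m (b=L-a=16/3):
  M_4 = R_Ax - M_A - M₀  [x>a] with R_A=4/3, M_A=0 = (4/3)·(32/5) - 0 - 8 = 8/15 kN·m
Superposition: M = Σ M_i = 6632/1875 kN·m ≈ 3.537067 kN·m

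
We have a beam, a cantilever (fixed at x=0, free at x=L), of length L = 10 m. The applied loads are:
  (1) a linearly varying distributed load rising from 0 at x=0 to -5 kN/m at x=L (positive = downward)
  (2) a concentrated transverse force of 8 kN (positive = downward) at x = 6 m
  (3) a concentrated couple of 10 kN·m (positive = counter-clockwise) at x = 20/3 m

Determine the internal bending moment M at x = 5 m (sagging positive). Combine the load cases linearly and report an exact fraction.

M(5) = 649/12 kN·m

Load 1 — triangular load w₀=-5 kN/m (0→w₀ over full span):
  M_1 = w₀Lx/2 - w₀L²/3 - w₀x³/(6L) = (-5)·10·5/2 - (-5)·10²/3 - (-5)·5³/(6·10) = 625/12 kN·m
Load 2 — point force P=8 kN at a=6 m (b=L-a=4):
  M_2 = -P(a-x)  [x≤a] = -8·(6-5) = -8 kN·m
Load 3 — applied couple M₀=10 kN·m at a=20/3 m (b=L-a=10/3):
  M_3 = M₀  [x≤a] = 10 = 10 kN·m
Superposition: M = Σ M_i = 649/12 kN·m ≈ 54.083333 kN·m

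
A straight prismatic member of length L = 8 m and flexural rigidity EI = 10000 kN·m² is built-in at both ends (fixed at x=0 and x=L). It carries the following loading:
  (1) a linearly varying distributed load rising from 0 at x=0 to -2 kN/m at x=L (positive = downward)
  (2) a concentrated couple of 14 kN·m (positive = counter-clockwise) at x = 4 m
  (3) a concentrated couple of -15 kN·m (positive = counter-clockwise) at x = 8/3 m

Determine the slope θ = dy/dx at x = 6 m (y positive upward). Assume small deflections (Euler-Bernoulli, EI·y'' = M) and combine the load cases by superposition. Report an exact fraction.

θ(6) = -17/200000 rad

Load 1 — triangular load w₀=-2 kN/m (0→w₀ over full span):
  θ_1 = -w₀(2x(L-x)(L-2x)(x+2L)+x²(L-x)²)/(120LEI) = -(-2)·(2·6·(8-6)·(8-2·6)·(6+2·8)+6²·(8-6)²)/(120·8·10000) = -41/100000 rad
Load 2 — applied couple M₀=14 kN·m at a=4 m (b=L-a=4):
  θ_2 = (R_Ax²/2 - M_Ax - M₀(x-a))/EI  [x>a] with R_A=21/8, M_A=7/2 = ((21/8)·6²/2 - (7/2)·6 - 14·(6-4))/10000 = -7/40000 rad
Load 3 — applied couple M₀=-15 kN·m at a=8/3 m (b=L-a=16/3):
  θ_3 = (R_Ax²/2 - M_Ax - M₀(x-a))/EI  [x>a] with R_A=-5/2, M_A=0 = ((-5/2)·6²/2 - 0·6 - (-15)·(6-(8/3)))/10000 = 1/2000 rad
Superposition: θ = Σ θ_i = -17/200000 rad ≈ -0.000085 rad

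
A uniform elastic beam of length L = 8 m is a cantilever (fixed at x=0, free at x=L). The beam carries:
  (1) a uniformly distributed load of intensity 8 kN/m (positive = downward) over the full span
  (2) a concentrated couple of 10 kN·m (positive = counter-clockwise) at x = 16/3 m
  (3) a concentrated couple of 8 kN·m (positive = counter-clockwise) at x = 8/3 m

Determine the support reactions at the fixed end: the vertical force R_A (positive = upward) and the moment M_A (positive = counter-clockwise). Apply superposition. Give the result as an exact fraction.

R_A = 64 kN, M_A = 238 kN·m

Load 1 — uniform load w=8 kN/m over full span:
  R_A = wL = 8·8 = 64 kN
  M_A = wL²/2 = 8·8²/2 = 256 kN·m
Load 2 — applied couple M₀=10 kN·m at a=16/3 m (b=L-a=8/3):
  R_A = 0 kN
  M_A = -M₀ = -10 kN·m
Load 3 — applied couple M₀=8 kN·m at a=8/3 m (b=L-a=16/3):
  R_A = 0 kN
  M_A = -M₀ = -8 kN·m
Superposition: R_A = 64 kN, M_A = 238 kN·m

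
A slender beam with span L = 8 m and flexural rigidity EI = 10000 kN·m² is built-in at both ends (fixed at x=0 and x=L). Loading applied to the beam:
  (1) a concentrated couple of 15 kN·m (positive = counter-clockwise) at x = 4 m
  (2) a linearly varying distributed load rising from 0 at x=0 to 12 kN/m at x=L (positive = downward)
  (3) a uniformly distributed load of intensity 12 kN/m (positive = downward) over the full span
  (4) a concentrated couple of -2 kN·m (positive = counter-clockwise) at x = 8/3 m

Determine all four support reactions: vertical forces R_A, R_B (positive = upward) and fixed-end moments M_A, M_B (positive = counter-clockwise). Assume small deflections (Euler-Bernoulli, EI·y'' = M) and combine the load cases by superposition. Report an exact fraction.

R_A = 15571/240 kN, M_A = 1867/20 kN·m, R_B = 18989/240 kN, M_B = -5959/60 kN·m

Load 1 — applied couple M₀=15 kN·m at a=4 m (b=L-a=4):
  R_A = 6M₀ab/L³ = 6·15·4·4/8³ = 45/16 kN
  M_A = M₀b(2a-b)/L² = 15·4·(2·4-4)/8² = 15/4 kN·m
  R_B = -6M₀ab/L³ = -6·15·4·4/8³ = -45/16 kN
  M_B = M₀a(2b-a)/L² = 15·4·(2·4-4)/8² = 15/4 kN·m
Load 2 — triangular load w₀=12 kN/m (0→w₀ over full span):
  R_A = 3w₀L/20 = 3·12·8/20 = 72/5 kN
  M_A = w₀L²/30 = 12·8²/30 = 128/5 kN·m
  R_B = 7w₀L/20 = 7·12·8/20 = 168/5 kN
  M_B = -w₀L²/20 = -12·8²/20 = -192/5 kN·m
Load 3 — uniform load w=12 kN/m over full span:
  R_A = wL/2 = 12·8/2 = 48 kN
  M_A = wL²/12 = 12·8²/12 = 64 kN·m
  R_B = wL/2 = 12·8/2 = 48 kN
  M_B = -wL²/12 = -12·8²/12 = -64 kN·m
Load 4 — applied couple M₀=-2 kN·m at a=8/3 m (b=L-a=16/3):
  R_A = 6M₀ab/L³ = 6·(-2)·(8/3)·(16/3)/8³ = -1/3 kN
  M_A = M₀b(2a-b)/L² = (-2)·(16/3)·(2·(8/3)-(16/3))/8² = 0 kN·m
  R_B = -6M₀ab/L³ = -6·(-2)·(8/3)·(16/3)/8³ = 1/3 kN
  M_B = M₀a(2b-a)/L² = (-2)·(8/3)·(2·(16/3)-(8/3))/8² = -2/3 kN·m
Superposition: R_A = 15571/240 kN, M_A = 1867/20 kN·m, R_B = 18989/240 kN, M_B = -5959/60 kN·m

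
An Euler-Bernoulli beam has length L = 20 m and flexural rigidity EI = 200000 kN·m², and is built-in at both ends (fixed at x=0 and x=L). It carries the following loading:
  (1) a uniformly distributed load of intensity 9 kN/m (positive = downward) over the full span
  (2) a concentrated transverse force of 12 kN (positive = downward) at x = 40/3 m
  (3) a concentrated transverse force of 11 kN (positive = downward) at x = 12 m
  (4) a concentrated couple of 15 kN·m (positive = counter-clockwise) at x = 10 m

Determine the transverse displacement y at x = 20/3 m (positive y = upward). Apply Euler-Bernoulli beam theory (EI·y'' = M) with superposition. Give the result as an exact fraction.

y(20/3) = -1279501/72900000 m

Load 1 — uniform load w=9 kN/m over full span:
  y_1 = -wx²(L-x)²/(24EI) = -9·(20/3)²·(20-(20/3))²/(24·200000) = -2/135 m
Load 2 — point force P=12 kN at a=40/3 m (b=L-a=20/3):
  y_2 = -Pb²x²(3aL-(3a+b)x)/(6L³EI)  [x≤a] = -12·(20/3)²·(20/3)²·(3·(40/3)·20-(3·(40/3)+(20/3))·(20/3))/(6·20³·200000) = -22/18225 m
Load 3 — point force P=11 kN at a=12 m (b=L-a=8):
  y_3 = -Pb²x²(3aL-(3a+b)x)/(6L³EI)  [x≤a] = -11·8²·(20/3)²·(3·12·20-(3·12+8)·(20/3))/(6·20³·200000) = -352/253125 m
Load 4 — applied couple M₀=15 kN·m at a=10 m (b=L-a=10):
  y_4 = (R_Ax³/6 - M_Ax²/2)/EI  [x≤a] with R_A=9/8, M_A=15/4 = ((9/8)·(20/3)³/6 - (15/4)·(20/3)²/2)/200000 = -1/7200 m
Superposition: y = Σ y_i = -1279501/72900000 m ≈ -0.017551 m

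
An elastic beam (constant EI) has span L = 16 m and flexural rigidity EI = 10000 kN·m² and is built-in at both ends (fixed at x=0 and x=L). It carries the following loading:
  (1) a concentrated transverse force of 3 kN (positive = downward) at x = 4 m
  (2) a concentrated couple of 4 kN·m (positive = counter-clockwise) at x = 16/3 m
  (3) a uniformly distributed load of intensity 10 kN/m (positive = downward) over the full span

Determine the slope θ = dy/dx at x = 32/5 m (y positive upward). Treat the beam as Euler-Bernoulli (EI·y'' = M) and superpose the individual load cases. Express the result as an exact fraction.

θ(32/5) = -252/15625 rad

Load 1 — point force P=3 kN at a=4 m (b=L-a=12):
  θ_1 = Pa²(L-x)(2bL-(3b+a)(L-x))/(2L³EI)  [x>a] = 3·4²·(16-(32/5))·(2·12·16-(3·12+4)·(16-(32/5)))/(2·16³·10000) = 0 rad
Load 2 — applied couple M₀=4 kN·m at a=16/3 m (b=L-a=32/3):
  θ_2 = (R_Ax²/2 - M_Ax - M₀(x-a))/EI  [x>a] with R_A=1/3, M_A=0 = ((1/3)·(32/5)²/2 - 0·(32/5) - 4·((32/5)-(16/3)))/10000 = 4/15625 rad
Load 3 — uniform load w=10 kN/m over full span:
  θ_3 = -wx(L-x)(L-2x)/(12EI) = -10·(32/5)·(16-(32/5))·(16-2·(32/5))/(12·10000) = -256/15625 rad
Superposition: θ = Σ θ_i = -252/15625 rad ≈ -0.016128 rad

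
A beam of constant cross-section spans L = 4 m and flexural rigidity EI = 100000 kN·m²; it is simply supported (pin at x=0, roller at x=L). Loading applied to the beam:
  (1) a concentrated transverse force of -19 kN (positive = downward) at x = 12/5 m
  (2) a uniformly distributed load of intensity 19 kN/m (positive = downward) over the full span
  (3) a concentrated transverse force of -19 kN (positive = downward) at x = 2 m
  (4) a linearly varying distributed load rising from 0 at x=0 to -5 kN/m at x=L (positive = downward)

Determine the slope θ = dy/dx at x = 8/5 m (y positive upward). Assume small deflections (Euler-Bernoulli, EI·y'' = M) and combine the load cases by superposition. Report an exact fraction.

Load 1 — point force P=-19 kN at a=12/5 m (b=L-a=8/5):
  θ_1 = -Pb(L²-b²-3x²)/(6LEI)  [x≤a] = -(-19)·(8/5)·(4²-(8/5)²-3·(8/5)²)/(6·4·100000) = 57/781250 rad
Load 2 — uniform load w=19 kN/m over full span:
  θ_2 = -w(L³-6Lx²+4x³)/(24EI) = -19·(4³-6·4·(8/5)²+4·(8/5)³)/(24·100000) = -703/4687500 rad
Load 3 — point force P=-19 kN at a=2 m (b=L-a=2):
  θ_3 = -Pb(L²-b²-3x²)/(6LEI)  [x≤a] = -(-19)·2·(4²-2²-3·(8/5)²)/(6·4·100000) = 171/2500000 rad
Load 4 — triangular load w₀=-5 kN/m (0→w₀ over full span):
  θ_4 = -w₀(7L⁴-30L²x²+15x⁴)/(360LEI) = -(-5)·(7·4⁴-30·4²·(8/5)²+15·(8/5)⁴)/(360·4·100000) = 323/14062500 rad
Superposition: θ = Σ θ_i = 323/22500000 rad ≈ 0.000014 rad

θ(8/5) = 323/22500000 rad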